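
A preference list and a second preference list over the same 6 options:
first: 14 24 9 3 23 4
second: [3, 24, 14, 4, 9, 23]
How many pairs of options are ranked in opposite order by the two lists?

6 pairs

Assign each item its position (1..6) in the first ordering, then rewrite the second ordering as that position sequence:
positions: 14→1, 24→2, 9→3, 3→4, 23→5, 4→6
second ordering as positions: [4, 2, 1, 6, 3, 5]
Discordant pairs = inversions in this position sequence.
4: 2, 1, 3 → 3
2: 1 → 1
1: 0
6: 3, 5 → 2
3: 0
5: 0
Total: 3 + 1 + 0 + 2 + 0 + 0 = 6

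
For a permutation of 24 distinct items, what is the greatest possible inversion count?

276

A reversed (strictly descending) arrangement makes every pair an inversion, giving C(24, 2) inversions.
C(24, 2) = 24·23/2 = 276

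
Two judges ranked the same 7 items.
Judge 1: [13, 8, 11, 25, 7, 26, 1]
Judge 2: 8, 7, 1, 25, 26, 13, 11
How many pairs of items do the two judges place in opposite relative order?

12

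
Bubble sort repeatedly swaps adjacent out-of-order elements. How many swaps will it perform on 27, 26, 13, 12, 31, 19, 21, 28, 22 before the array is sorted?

The minimum number of adjacent swaps to sort an array equals its inversion count, since every such swap removes exactly one inversion.
Count inversions — for each element, later elements that are smaller:
27: 26, 13, 12, 19, 21, 22 → 6
26: 13, 12, 19, 21, 22 → 5
13: 12 → 1
12: none → 0
31: 19, 21, 28, 22 → 4
19: none → 0
21: none → 0
28: 22 → 1
22: none → 0
Total inversions: 6 + 5 + 1 + 0 + 4 + 0 + 0 + 1 + 0 = 17

There are 17 swaps.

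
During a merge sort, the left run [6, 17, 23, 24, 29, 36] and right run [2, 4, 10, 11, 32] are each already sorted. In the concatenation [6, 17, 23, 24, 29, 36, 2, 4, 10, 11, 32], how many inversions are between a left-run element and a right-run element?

Count, for every r in R, how many entries of L exceed r:
r = 2: 6, 17, 23, 24, 29, 36 → 6
r = 4: 6, 17, 23, 24, 29, 36 → 6
r = 10: 17, 23, 24, 29, 36 → 5
r = 11: 17, 23, 24, 29, 36 → 5
r = 32: 36 → 1
Cross-inversions: 6 + 6 + 5 + 5 + 1 = 23

23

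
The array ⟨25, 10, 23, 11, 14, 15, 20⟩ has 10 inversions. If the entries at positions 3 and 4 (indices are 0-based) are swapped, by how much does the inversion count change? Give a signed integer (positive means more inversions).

+1

Positions 3 and 4 hold 11 and 14; after swapping, the array is [25, 10, 23, 14, 11, 15, 20].
Sweep left to right; for each value list the smaller values that follow it:
25 → 10, 23, 14, 11, 15, 20 → 6
10 → none → 0
23 → 14, 11, 15, 20 → 4
14 → 11 → 1
11 → none → 0
15 → none → 0
20 → none → 0
Sum: 6 + 0 + 4 + 1 + 0 + 0 + 0 = 11
Change: 11 − 10 = +1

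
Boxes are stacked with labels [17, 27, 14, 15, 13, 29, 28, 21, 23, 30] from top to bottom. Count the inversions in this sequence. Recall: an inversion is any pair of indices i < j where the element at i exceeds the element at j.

15

Sweep left to right; for each value list the smaller values that follow it:
17 → 14, 15, 13 → 3
27 → 14, 15, 13, 21, 23 → 5
14 → 13 → 1
15 → 13 → 1
13 → none → 0
29 → 28, 21, 23 → 3
28 → 21, 23 → 2
21 → none → 0
23 → none → 0
30 → none → 0
Sum: 3 + 5 + 1 + 1 + 0 + 3 + 2 + 0 + 0 + 0 = 15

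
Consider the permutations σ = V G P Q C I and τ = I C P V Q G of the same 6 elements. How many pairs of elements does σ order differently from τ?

Assign each item its position (1..6) in the first ordering, then rewrite the second ordering as that position sequence:
positions: V→1, G→2, P→3, Q→4, C→5, I→6
second ordering as positions: [6, 5, 3, 1, 4, 2]
Discordant pairs = inversions in this position sequence.
6: 5, 3, 1, 4, 2 → 5
5: 3, 1, 4, 2 → 4
3: 1, 2 → 2
1: 0
4: 2 → 1
2: 0
Total: 5 + 4 + 2 + 0 + 1 + 0 = 12

12 discordant pairs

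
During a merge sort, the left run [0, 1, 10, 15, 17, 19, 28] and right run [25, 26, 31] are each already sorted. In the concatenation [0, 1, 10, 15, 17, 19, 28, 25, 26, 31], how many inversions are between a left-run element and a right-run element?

There are 2 split inversions.

For each element r of the right run, count left-run elements greater than r:
r = 25: 28 → 1
r = 26: 28 → 1
r = 31: none → 0
Cross-inversions: 1 + 1 + 0 = 2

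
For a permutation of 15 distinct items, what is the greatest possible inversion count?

105

The maximum occurs when the array is in strictly decreasing order: every one of the C(15, 2) pairs is inverted.
C(15, 2) = 15·14/2 = 105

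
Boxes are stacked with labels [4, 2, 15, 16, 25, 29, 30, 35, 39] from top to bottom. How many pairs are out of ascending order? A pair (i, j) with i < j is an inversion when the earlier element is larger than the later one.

Count, for each position, how many later elements it exceeds:
4 → 2 → 1
2 → none → 0
15 → none → 0
16 → none → 0
25 → none → 0
29 → none → 0
30 → none → 0
35 → none → 0
39 → none → 0
Sum: 1 + 0 + 0 + 0 + 0 + 0 + 0 + 0 + 0 = 1

1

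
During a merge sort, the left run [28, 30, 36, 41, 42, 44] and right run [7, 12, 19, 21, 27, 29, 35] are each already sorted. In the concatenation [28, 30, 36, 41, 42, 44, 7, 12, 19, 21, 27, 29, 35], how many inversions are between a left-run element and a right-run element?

Take each right-half value and tally the left-half values above it:
r = 7: 28, 30, 36, 41, 42, 44 → 6
r = 12: 28, 30, 36, 41, 42, 44 → 6
r = 19: 28, 30, 36, 41, 42, 44 → 6
r = 21: 28, 30, 36, 41, 42, 44 → 6
r = 27: 28, 30, 36, 41, 42, 44 → 6
r = 29: 30, 36, 41, 42, 44 → 5
r = 35: 36, 41, 42, 44 → 4
Cross-inversions: 6 + 6 + 6 + 6 + 6 + 5 + 4 = 39

Cross-inversions: 39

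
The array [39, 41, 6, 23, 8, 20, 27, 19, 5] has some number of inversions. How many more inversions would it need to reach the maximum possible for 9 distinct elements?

11 inversions short

Maximum inversions for 9 distinct elements is C(9, 2) = 9·8/2 = 36.
Current inversions — for each element, count later smaller elements:
39: 7
41: 7
6: 1
23: 4
8: 1
20: 2
27: 2
19: 1
5: 0
Current total: 7 + 7 + 1 + 4 + 1 + 2 + 2 + 1 + 0 = 25
Shortfall: 36 − 25 = 11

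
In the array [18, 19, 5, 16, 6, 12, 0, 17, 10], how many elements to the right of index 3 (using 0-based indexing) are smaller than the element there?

4

The element at index 3 is 16.
Elements after it: 6, 12, 0, 17, 10
Those smaller than 16: 6, 12, 0, 10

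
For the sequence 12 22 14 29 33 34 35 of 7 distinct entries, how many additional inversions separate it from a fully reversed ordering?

Maximum inversions for 7 distinct elements is C(7, 2) = 7·6/2 = 21.
Current inversions — for each element, count later smaller elements:
12: 0
22: 1
14: 0
29: 0
33: 0
34: 0
35: 0
Current total: 0 + 1 + 0 + 0 + 0 + 0 + 0 = 1
Shortfall: 21 − 1 = 20

20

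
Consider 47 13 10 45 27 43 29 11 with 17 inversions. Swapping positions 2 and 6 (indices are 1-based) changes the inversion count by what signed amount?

+3

Positions 2 and 6 hold 13 and 43; after swapping, the array is [47, 43, 10, 45, 27, 13, 29, 11].
For each element, count later entries that are smaller:
47 → 43, 10, 45, 27, 13, 29, 11 → 7
43 → 10, 27, 13, 29, 11 → 5
10 → none → 0
45 → 27, 13, 29, 11 → 4
27 → 13, 11 → 2
13 → 11 → 1
29 → 11 → 1
11 → none → 0
Sum: 7 + 5 + 0 + 4 + 2 + 1 + 1 + 0 = 20
Change: 20 − 17 = +3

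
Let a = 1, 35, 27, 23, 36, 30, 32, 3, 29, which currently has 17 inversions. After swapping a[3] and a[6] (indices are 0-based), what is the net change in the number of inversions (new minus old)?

Positions 3 and 6 hold 23 and 32; after swapping, the array is [1, 35, 27, 32, 36, 30, 23, 3, 29].
Count, for each position, how many later elements it exceeds:
1: 0
35: 6
27: 2
32: 4
36: 4
30: 3
23: 1
3: 0
29: 0
Sum: 0 + 6 + 2 + 4 + 4 + 3 + 1 + 0 + 0 = 20
Change: 20 − 17 = +3

+3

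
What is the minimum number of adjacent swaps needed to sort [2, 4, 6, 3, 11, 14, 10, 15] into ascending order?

Swaps: 4

The minimum number of adjacent swaps to sort an array equals its inversion count, since every such swap removes exactly one inversion.
Count inversions — for each element, later elements that are smaller:
2: none → 0
4: 3 → 1
6: 3 → 1
3: none → 0
11: 10 → 1
14: 10 → 1
10: none → 0
15: none → 0
Total inversions: 0 + 1 + 1 + 0 + 1 + 1 + 0 + 0 = 4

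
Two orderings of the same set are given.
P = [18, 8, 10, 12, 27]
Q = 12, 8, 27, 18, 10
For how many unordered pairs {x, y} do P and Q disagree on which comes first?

6 disagreeing pairs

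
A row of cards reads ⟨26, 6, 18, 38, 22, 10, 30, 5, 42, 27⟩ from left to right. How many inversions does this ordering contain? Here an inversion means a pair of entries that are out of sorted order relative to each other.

There are 19 inversions.

For each element, count later entries that are smaller:
26 → 6, 18, 22, 10, 5 → 5
6 → 5 → 1
18 → 10, 5 → 2
38 → 22, 10, 30, 5, 27 → 5
22 → 10, 5 → 2
10 → 5 → 1
30 → 5, 27 → 2
5 → none → 0
42 → 27 → 1
27 → none → 0
Sum: 5 + 1 + 2 + 5 + 2 + 1 + 2 + 0 + 1 + 0 = 19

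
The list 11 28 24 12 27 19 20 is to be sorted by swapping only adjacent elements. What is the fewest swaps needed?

10 swaps

The minimum number of adjacent swaps to sort an array equals its inversion count, since every such swap removes exactly one inversion.
Count inversions — for each element, later elements that are smaller:
11: none → 0
28: 24, 12, 27, 19, 20 → 5
24: 12, 19, 20 → 3
12: none → 0
27: 19, 20 → 2
19: none → 0
20: none → 0
Total inversions: 0 + 5 + 3 + 0 + 2 + 0 + 0 = 10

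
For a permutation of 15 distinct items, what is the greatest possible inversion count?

Inversions: 105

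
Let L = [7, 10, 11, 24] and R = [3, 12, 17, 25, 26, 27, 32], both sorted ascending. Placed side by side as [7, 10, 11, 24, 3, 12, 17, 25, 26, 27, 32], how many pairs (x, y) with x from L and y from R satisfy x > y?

For each element r of the right run, count left-run elements greater than r:
r = 3: 7, 10, 11, 24 → 4
r = 12: 24 → 1
r = 17: 24 → 1
r = 25: none → 0
r = 26: none → 0
r = 27: none → 0
r = 32: none → 0
Cross-inversions: 4 + 1 + 1 + 0 + 0 + 0 + 0 = 6

6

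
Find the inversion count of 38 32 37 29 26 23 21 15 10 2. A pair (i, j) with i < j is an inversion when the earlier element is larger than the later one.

Sweep left to right; for each value list the smaller values that follow it:
38 → 32, 37, 29, 26, 23, 21, 15, 10, 2 → 9
32 → 29, 26, 23, 21, 15, 10, 2 → 7
37 → 29, 26, 23, 21, 15, 10, 2 → 7
29 → 26, 23, 21, 15, 10, 2 → 6
26 → 23, 21, 15, 10, 2 → 5
23 → 21, 15, 10, 2 → 4
21 → 15, 10, 2 → 3
15 → 10, 2 → 2
10 → 2 → 1
2 → none → 0
Sum: 9 + 7 + 7 + 6 + 5 + 4 + 3 + 2 + 1 + 0 = 44

44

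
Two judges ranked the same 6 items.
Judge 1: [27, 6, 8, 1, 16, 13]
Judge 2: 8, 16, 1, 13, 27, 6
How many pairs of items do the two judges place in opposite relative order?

There are 9 discordant pairs.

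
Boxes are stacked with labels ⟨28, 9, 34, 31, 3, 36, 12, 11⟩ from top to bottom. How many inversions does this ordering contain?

15

For each element, count later entries that are smaller:
28 → 9, 3, 12, 11 → 4
9 → 3 → 1
34 → 31, 3, 12, 11 → 4
31 → 3, 12, 11 → 3
3 → none → 0
36 → 12, 11 → 2
12 → 11 → 1
11 → none → 0
Sum: 4 + 1 + 4 + 3 + 0 + 2 + 1 + 0 = 15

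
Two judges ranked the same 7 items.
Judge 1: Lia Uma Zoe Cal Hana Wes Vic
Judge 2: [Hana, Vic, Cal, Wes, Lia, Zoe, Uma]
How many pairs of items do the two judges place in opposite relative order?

Assign each item its position (1..7) in the first ordering, then rewrite the second ordering as that position sequence:
positions: Lia→1, Uma→2, Zoe→3, Cal→4, Hana→5, Wes→6, Vic→7
second ordering as positions: [5, 7, 4, 6, 1, 3, 2]
Discordant pairs = inversions in this position sequence.
5: 4, 1, 3, 2 → 4
7: 4, 6, 1, 3, 2 → 5
4: 1, 3, 2 → 3
6: 1, 3, 2 → 3
1: 0
3: 2 → 1
2: 0
Total: 4 + 5 + 3 + 3 + 0 + 1 + 0 = 16

16 discordant pairs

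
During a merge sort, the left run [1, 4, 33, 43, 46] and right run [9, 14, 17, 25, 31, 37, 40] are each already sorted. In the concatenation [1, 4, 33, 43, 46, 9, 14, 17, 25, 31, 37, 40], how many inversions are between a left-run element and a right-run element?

19 cross-inversions

Take each right-half value and tally the left-half values above it:
r = 9: 33, 43, 46 → 3
r = 14: 33, 43, 46 → 3
r = 17: 33, 43, 46 → 3
r = 25: 33, 43, 46 → 3
r = 31: 33, 43, 46 → 3
r = 37: 43, 46 → 2
r = 40: 43, 46 → 2
Cross-inversions: 3 + 3 + 3 + 3 + 3 + 2 + 2 = 19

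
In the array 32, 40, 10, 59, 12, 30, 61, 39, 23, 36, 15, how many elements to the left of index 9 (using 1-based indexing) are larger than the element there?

The element at index 9 is 23.
Elements before it: 32, 40, 10, 59, 12, 30, 61, 39
Those larger than 23: 32, 40, 59, 30, 61, 39

6 such elements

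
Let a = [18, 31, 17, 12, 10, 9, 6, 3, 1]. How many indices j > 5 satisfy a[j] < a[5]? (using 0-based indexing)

3

The element at index 5 is 9.
Elements after it: 6, 3, 1
Those smaller than 9: 6, 3, 1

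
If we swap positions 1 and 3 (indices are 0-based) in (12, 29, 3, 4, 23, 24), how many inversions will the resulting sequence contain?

5

Positions 1 and 3 hold 29 and 4; after swapping, the array is [12, 4, 3, 29, 23, 24].
Count, for each position, how many later elements it exceeds:
12 → 4, 3 → 2
4 → 3 → 1
3 → none → 0
29 → 23, 24 → 2
23 → none → 0
24 → none → 0
Sum: 2 + 1 + 0 + 2 + 0 + 0 = 5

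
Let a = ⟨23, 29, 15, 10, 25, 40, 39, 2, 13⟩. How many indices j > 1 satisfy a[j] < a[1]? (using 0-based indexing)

The element at index 1 is 29.
Elements after it: 15, 10, 25, 40, 39, 2, 13
Those smaller than 29: 15, 10, 25, 2, 13

5 such elements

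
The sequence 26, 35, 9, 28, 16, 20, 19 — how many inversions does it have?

For each element, count later entries that are smaller:
26 → 9, 16, 20, 19 → 4
35 → 9, 28, 16, 20, 19 → 5
9 → none → 0
28 → 16, 20, 19 → 3
16 → none → 0
20 → 19 → 1
19 → none → 0
Sum: 4 + 5 + 0 + 3 + 0 + 1 + 0 = 13

There are 13 inversions.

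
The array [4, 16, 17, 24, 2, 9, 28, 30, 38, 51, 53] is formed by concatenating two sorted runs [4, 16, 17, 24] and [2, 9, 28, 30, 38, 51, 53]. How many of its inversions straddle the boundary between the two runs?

7

Take each right-half value and tally the left-half values above it:
r = 2: 4, 16, 17, 24 → 4
r = 9: 16, 17, 24 → 3
r = 28: none → 0
r = 30: none → 0
r = 38: none → 0
r = 51: none → 0
r = 53: none → 0
Cross-inversions: 4 + 3 + 0 + 0 + 0 + 0 + 0 = 7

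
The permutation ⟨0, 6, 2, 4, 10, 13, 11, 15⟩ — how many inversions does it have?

Sweep left to right; for each value list the smaller values that follow it:
0 → none → 0
6 → 2, 4 → 2
2 → none → 0
4 → none → 0
10 → none → 0
13 → 11 → 1
11 → none → 0
15 → none → 0
Sum: 0 + 2 + 0 + 0 + 0 + 1 + 0 + 0 = 3

Inversions: 3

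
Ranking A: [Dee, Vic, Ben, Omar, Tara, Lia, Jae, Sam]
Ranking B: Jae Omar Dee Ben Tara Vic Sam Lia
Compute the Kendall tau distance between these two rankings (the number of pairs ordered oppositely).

12 discordant pairs

Assign each item its position (1..8) in the first ordering, then rewrite the second ordering as that position sequence:
positions: Dee→1, Vic→2, Ben→3, Omar→4, Tara→5, Lia→6, Jae→7, Sam→8
second ordering as positions: [7, 4, 1, 3, 5, 2, 8, 6]
Discordant pairs = inversions in this position sequence.
7: 4, 1, 3, 5, 2, 6 → 6
4: 1, 3, 2 → 3
1: 0
3: 2 → 1
5: 2 → 1
2: 0
8: 6 → 1
6: 0
Total: 6 + 3 + 0 + 1 + 1 + 0 + 1 + 0 = 12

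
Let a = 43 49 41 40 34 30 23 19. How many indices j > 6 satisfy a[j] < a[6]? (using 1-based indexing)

The element at index 6 is 30.
Elements after it: 23, 19
Those smaller than 30: 23, 19

2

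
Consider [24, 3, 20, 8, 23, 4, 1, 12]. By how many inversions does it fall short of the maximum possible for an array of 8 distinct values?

10

Maximum inversions for 8 distinct elements is C(8, 2) = 8·7/2 = 28.
Current inversions — for each element, count later smaller elements:
24: 7
3: 1
20: 4
8: 2
23: 3
4: 1
1: 0
12: 0
Current total: 7 + 1 + 4 + 2 + 3 + 1 + 0 + 0 = 18
Shortfall: 28 − 18 = 10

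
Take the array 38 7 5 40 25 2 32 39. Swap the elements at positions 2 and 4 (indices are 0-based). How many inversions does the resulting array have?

14 inversions

Positions 2 and 4 hold 5 and 25; after swapping, the array is [38, 7, 25, 40, 5, 2, 32, 39].
For each element, count later entries that are smaller:
38: 5
7: 2
25: 2
40: 4
5: 1
2: 0
32: 0
39: 0
Sum: 5 + 2 + 2 + 4 + 1 + 0 + 0 + 0 = 14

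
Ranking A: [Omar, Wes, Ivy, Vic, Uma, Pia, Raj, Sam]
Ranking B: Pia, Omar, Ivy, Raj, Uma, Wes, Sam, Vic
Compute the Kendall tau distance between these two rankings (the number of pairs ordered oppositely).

12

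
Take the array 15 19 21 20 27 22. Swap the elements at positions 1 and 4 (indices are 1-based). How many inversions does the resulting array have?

Positions 1 and 4 hold 15 and 20; after swapping, the array is [20, 19, 21, 15, 27, 22].
Sweep left to right; for each value list the smaller values that follow it:
20 → 19, 15 → 2
19 → 15 → 1
21 → 15 → 1
15 → none → 0
27 → 22 → 1
22 → none → 0
Sum: 2 + 1 + 1 + 0 + 1 + 0 = 5

There are 5 inversions.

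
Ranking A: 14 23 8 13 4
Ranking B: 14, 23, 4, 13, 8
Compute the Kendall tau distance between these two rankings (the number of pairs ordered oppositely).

3 discordant pairs

Assign each item its position (1..5) in the first ordering, then rewrite the second ordering as that position sequence:
positions: 14→1, 23→2, 8→3, 13→4, 4→5
second ordering as positions: [1, 2, 5, 4, 3]
Discordant pairs = inversions in this position sequence.
1: 0
2: 0
5: 4, 3 → 2
4: 3 → 1
3: 0
Total: 0 + 0 + 2 + 1 + 0 = 3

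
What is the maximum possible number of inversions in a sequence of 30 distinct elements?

The maximum occurs when the array is in strictly decreasing order: every one of the C(30, 2) pairs is inverted.
C(30, 2) = 30·29/2 = 435

435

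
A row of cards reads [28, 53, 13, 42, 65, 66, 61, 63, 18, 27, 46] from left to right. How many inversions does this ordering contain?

There are 26 inversions.

For each element, count later entries that are smaller:
28: 3
53: 5
13: 0
42: 2
65: 5
66: 5
61: 3
63: 3
18: 0
27: 0
46: 0
Sum: 3 + 5 + 0 + 2 + 5 + 5 + 3 + 3 + 0 + 0 + 0 = 26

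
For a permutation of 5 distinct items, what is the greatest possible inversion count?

10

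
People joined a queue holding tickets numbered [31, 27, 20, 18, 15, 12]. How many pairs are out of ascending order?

For each element, count later entries that are smaller:
31 → 27, 20, 18, 15, 12 → 5
27 → 20, 18, 15, 12 → 4
20 → 18, 15, 12 → 3
18 → 15, 12 → 2
15 → 12 → 1
12 → none → 0
Sum: 5 + 4 + 3 + 2 + 1 + 0 = 15

15 inversions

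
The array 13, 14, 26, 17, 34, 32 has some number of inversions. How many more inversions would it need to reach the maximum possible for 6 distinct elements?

13 inversions short

Maximum inversions for 6 distinct elements is C(6, 2) = 6·5/2 = 15.
Current inversions — for each element, count later smaller elements:
13: 0
14: 0
26: 1
17: 0
34: 1
32: 0
Current total: 0 + 0 + 1 + 0 + 1 + 0 = 2
Shortfall: 15 − 2 = 13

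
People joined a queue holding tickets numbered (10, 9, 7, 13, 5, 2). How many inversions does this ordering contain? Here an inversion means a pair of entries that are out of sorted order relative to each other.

12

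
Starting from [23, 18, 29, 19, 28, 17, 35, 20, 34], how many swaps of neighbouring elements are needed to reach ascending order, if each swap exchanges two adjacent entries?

There are 14 adjacent swaps.

Each adjacent swap fixes exactly one inversion, so the minimum swap count equals the number of inversions.
Count inversions — for each element, later elements that are smaller:
23: 18, 19, 17, 20 → 4
18: 17 → 1
29: 19, 28, 17, 20 → 4
19: 17 → 1
28: 17, 20 → 2
17: none → 0
35: 20, 34 → 2
20: none → 0
34: none → 0
Total inversions: 4 + 1 + 4 + 1 + 2 + 0 + 2 + 0 + 0 = 14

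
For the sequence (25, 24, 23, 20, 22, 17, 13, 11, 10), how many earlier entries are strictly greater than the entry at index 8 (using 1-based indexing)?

7 such elements

The element at index 8 is 11.
Elements before it: 25, 24, 23, 20, 22, 17, 13
Those larger than 11: 25, 24, 23, 20, 22, 17, 13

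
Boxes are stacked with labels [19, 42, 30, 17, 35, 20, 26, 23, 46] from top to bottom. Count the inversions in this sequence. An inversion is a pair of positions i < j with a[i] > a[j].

15

Sweep left to right; for each value list the smaller values that follow it:
19: 1
42: 6
30: 4
17: 0
35: 3
20: 0
26: 1
23: 0
46: 0
Sum: 1 + 6 + 4 + 0 + 3 + 0 + 1 + 0 + 0 = 15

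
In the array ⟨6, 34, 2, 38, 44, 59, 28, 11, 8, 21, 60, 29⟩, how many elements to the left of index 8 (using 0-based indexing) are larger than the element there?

The element at index 8 is 8.
Elements before it: 6, 34, 2, 38, 44, 59, 28, 11
Those larger than 8: 34, 38, 44, 59, 28, 11

6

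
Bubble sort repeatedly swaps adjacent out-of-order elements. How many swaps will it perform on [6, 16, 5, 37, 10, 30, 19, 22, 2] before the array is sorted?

17

The minimum number of adjacent swaps to sort an array equals its inversion count, since every such swap removes exactly one inversion.
Count inversions — for each element, later elements that are smaller:
6: 5, 2 → 2
16: 5, 10, 2 → 3
5: 2 → 1
37: 10, 30, 19, 22, 2 → 5
10: 2 → 1
30: 19, 22, 2 → 3
19: 2 → 1
22: 2 → 1
2: none → 0
Total inversions: 2 + 3 + 1 + 5 + 1 + 3 + 1 + 1 + 0 = 17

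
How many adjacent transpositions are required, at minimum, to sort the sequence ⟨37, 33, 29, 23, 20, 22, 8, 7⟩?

Each adjacent swap fixes exactly one inversion, so the minimum swap count equals the number of inversions.
Count inversions — for each element, later elements that are smaller:
37: 33, 29, 23, 20, 22, 8, 7 → 7
33: 29, 23, 20, 22, 8, 7 → 6
29: 23, 20, 22, 8, 7 → 5
23: 20, 22, 8, 7 → 4
20: 8, 7 → 2
22: 8, 7 → 2
8: 7 → 1
7: none → 0
Total inversions: 7 + 6 + 5 + 4 + 2 + 2 + 1 + 0 = 27

27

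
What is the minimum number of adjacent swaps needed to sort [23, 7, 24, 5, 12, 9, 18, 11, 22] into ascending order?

There are 17 swaps.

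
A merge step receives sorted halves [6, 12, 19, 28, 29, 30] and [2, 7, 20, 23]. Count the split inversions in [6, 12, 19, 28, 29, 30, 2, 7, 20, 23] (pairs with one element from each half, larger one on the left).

17

Take each right-half value and tally the left-half values above it:
r = 2: 6, 12, 19, 28, 29, 30 → 6
r = 7: 12, 19, 28, 29, 30 → 5
r = 20: 28, 29, 30 → 3
r = 23: 28, 29, 30 → 3
Cross-inversions: 6 + 5 + 3 + 3 = 17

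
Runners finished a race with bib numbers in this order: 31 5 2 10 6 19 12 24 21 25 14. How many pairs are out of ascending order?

For each element, count later entries that are smaller:
31: 10
5: 1
2: 0
10: 1
6: 0
19: 2
12: 0
24: 2
21: 1
25: 1
14: 0
Sum: 10 + 1 + 0 + 1 + 0 + 2 + 0 + 2 + 1 + 1 + 0 = 18

18 inversions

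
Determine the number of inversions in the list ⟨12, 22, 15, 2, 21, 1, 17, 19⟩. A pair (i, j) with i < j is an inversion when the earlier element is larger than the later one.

For each element, count later entries that are smaller:
12 → 2, 1 → 2
22 → 15, 2, 21, 1, 17, 19 → 6
15 → 2, 1 → 2
2 → 1 → 1
21 → 1, 17, 19 → 3
1 → none → 0
17 → none → 0
19 → none → 0
Sum: 2 + 6 + 2 + 1 + 3 + 0 + 0 + 0 = 14

There are 14 out-of-order pairs.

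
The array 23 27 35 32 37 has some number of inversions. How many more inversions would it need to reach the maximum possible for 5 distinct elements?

9 inversions short

Maximum inversions for 5 distinct elements is C(5, 2) = 5·4/2 = 10.
Current inversions — for each element, count later smaller elements:
23: 0
27: 0
35: 1
32: 0
37: 0
Current total: 0 + 0 + 1 + 0 + 0 = 1
Shortfall: 10 − 1 = 9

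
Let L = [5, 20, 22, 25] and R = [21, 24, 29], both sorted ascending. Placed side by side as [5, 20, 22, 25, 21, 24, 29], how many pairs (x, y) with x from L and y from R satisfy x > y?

Count, for every r in R, how many entries of L exceed r:
r = 21: 22, 25 → 2
r = 24: 25 → 1
r = 29: none → 0
Cross-inversions: 2 + 1 + 0 = 3

3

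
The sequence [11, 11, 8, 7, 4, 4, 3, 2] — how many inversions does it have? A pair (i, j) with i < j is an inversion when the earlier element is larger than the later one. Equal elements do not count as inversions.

26 out-of-order pairs

Sweep left to right; for each value list the smaller values that follow it:
11: 6
11: 6
8: 5
7: 4
4: 2
4: 2
3: 1
2: 0
Sum: 6 + 6 + 5 + 4 + 2 + 2 + 1 + 0 = 26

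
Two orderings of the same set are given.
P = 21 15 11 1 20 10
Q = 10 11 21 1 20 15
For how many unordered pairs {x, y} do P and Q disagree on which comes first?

9 disagreeing pairs

Assign each item its position (1..6) in the first ordering, then rewrite the second ordering as that position sequence:
positions: 21→1, 15→2, 11→3, 1→4, 20→5, 10→6
second ordering as positions: [6, 3, 1, 4, 5, 2]
Discordant pairs = inversions in this position sequence.
6: 3, 1, 4, 5, 2 → 5
3: 1, 2 → 2
1: 0
4: 2 → 1
5: 2 → 1
2: 0
Total: 5 + 2 + 0 + 1 + 1 + 0 = 9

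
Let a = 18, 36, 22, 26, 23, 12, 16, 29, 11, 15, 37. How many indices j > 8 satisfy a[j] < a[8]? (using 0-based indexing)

0

The element at index 8 is 11.
Elements after it: 15, 37
None of them are smaller than 11.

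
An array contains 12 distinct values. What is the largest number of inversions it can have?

The maximum occurs when the array is in strictly decreasing order: every one of the C(12, 2) pairs is inverted.
C(12, 2) = 12·11/2 = 66

66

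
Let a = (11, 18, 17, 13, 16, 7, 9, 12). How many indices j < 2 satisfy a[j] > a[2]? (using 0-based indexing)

1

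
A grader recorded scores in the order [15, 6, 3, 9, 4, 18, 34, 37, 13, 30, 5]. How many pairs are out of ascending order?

Sweep left to right; for each value list the smaller values that follow it:
15: 6
6: 3
3: 0
9: 2
4: 0
18: 2
34: 3
37: 3
13: 1
30: 1
5: 0
Sum: 6 + 3 + 0 + 2 + 0 + 2 + 3 + 3 + 1 + 1 + 0 = 21

21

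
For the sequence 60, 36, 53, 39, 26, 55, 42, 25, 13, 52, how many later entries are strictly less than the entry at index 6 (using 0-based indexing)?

2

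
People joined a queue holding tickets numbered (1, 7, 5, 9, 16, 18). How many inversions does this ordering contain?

Listing every pair i<j with a[i]>a[j] (using 1-based positions):
(2,3): 7 > 5
That's 1 pair.

1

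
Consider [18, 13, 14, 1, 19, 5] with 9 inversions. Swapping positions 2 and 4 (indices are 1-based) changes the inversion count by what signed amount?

-1

Positions 2 and 4 hold 13 and 1; after swapping, the array is [18, 1, 14, 13, 19, 5].
For each element, count later entries that are smaller:
18 → 1, 14, 13, 5 → 4
1 → none → 0
14 → 13, 5 → 2
13 → 5 → 1
19 → 5 → 1
5 → none → 0
Sum: 4 + 0 + 2 + 1 + 1 + 0 = 8
Change: 8 − 9 = -1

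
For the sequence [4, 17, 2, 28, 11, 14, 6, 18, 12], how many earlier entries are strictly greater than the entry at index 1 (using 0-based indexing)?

The element at index 1 is 17.
Elements before it: 4
None of them are larger than 17.

0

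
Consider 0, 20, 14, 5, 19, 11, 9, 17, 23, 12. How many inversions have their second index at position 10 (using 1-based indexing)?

5

The element at index 10 is 12.
Elements before it: 0, 20, 14, 5, 19, 11, 9, 17, 23
Those larger than 12: 20, 14, 19, 17, 23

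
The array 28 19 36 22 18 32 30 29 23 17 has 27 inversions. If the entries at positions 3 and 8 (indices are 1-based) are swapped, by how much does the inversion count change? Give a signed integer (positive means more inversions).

-5

Positions 3 and 8 hold 36 and 29; after swapping, the array is [28, 19, 29, 22, 18, 32, 30, 36, 23, 17].
For each element, count later entries that are smaller:
28 → 19, 22, 18, 23, 17 → 5
19 → 18, 17 → 2
29 → 22, 18, 23, 17 → 4
22 → 18, 17 → 2
18 → 17 → 1
32 → 30, 23, 17 → 3
30 → 23, 17 → 2
36 → 23, 17 → 2
23 → 17 → 1
17 → none → 0
Sum: 5 + 2 + 4 + 2 + 1 + 3 + 2 + 2 + 1 + 0 = 22
Change: 22 − 27 = -5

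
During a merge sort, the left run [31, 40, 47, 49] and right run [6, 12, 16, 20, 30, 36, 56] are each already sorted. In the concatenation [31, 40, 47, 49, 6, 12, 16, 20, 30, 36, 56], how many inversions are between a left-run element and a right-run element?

Cross-inversions: 23

For each element r of the right run, count left-run elements greater than r:
r = 6: 31, 40, 47, 49 → 4
r = 12: 31, 40, 47, 49 → 4
r = 16: 31, 40, 47, 49 → 4
r = 20: 31, 40, 47, 49 → 4
r = 30: 31, 40, 47, 49 → 4
r = 36: 40, 47, 49 → 3
r = 56: none → 0
Cross-inversions: 4 + 4 + 4 + 4 + 4 + 3 + 0 = 23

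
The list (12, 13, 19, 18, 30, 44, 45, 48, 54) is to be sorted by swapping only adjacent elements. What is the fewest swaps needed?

1 adjacent swap

Minimum adjacent swaps = number of inversions (each swap of adjacent out-of-order elements removes one inversion and no swap can remove more).
Count inversions — for each element, later elements that are smaller:
12: none → 0
13: none → 0
19: 18 → 1
18: none → 0
30: none → 0
44: none → 0
45: none → 0
48: none → 0
54: none → 0
Total inversions: 0 + 0 + 1 + 0 + 0 + 0 + 0 + 0 + 0 = 1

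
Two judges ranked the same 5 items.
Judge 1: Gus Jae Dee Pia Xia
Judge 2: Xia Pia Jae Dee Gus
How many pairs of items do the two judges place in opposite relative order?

Assign each item its position (1..5) in the first ordering, then rewrite the second ordering as that position sequence:
positions: Gus→1, Jae→2, Dee→3, Pia→4, Xia→5
second ordering as positions: [5, 4, 2, 3, 1]
Discordant pairs = inversions in this position sequence.
5: 4, 2, 3, 1 → 4
4: 2, 3, 1 → 3
2: 1 → 1
3: 1 → 1
1: 0
Total: 4 + 3 + 1 + 1 + 0 = 9

9 discordant pairs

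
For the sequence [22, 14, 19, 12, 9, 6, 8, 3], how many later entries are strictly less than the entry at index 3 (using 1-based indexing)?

The element at index 3 is 19.
Elements after it: 12, 9, 6, 8, 3
Those smaller than 19: 12, 9, 6, 8, 3

5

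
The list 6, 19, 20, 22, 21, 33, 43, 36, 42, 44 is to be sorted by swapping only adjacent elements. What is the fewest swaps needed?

The minimum number of adjacent swaps to sort an array equals its inversion count, since every such swap removes exactly one inversion.
Count inversions — for each element, later elements that are smaller:
6: none → 0
19: none → 0
20: none → 0
22: 21 → 1
21: none → 0
33: none → 0
43: 36, 42 → 2
36: none → 0
42: none → 0
44: none → 0
Total inversions: 0 + 0 + 0 + 1 + 0 + 0 + 2 + 0 + 0 + 0 = 3

3 swaps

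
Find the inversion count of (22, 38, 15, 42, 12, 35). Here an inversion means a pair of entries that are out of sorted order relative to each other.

Inversions: 8

Sweep left to right; for each value list the smaller values that follow it:
22 → 15, 12 → 2
38 → 15, 12, 35 → 3
15 → 12 → 1
42 → 12, 35 → 2
12 → none → 0
35 → none → 0
Sum: 2 + 3 + 1 + 2 + 0 + 0 = 8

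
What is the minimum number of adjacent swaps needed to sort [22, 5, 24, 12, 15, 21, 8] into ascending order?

12

Minimum adjacent swaps = number of inversions (each swap of adjacent out-of-order elements removes one inversion and no swap can remove more).
Count inversions — for each element, later elements that are smaller:
22: 5, 12, 15, 21, 8 → 5
5: none → 0
24: 12, 15, 21, 8 → 4
12: 8 → 1
15: 8 → 1
21: 8 → 1
8: none → 0
Total inversions: 5 + 0 + 4 + 1 + 1 + 1 + 0 = 12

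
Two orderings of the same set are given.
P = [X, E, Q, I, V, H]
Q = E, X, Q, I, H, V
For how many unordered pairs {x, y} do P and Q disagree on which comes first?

2

Assign each item its position (1..6) in the first ordering, then rewrite the second ordering as that position sequence:
positions: X→1, E→2, Q→3, I→4, V→5, H→6
second ordering as positions: [2, 1, 3, 4, 6, 5]
Discordant pairs = inversions in this position sequence.
2: 1 → 1
1: 0
3: 0
4: 0
6: 5 → 1
5: 0
Total: 1 + 0 + 0 + 0 + 1 + 0 = 2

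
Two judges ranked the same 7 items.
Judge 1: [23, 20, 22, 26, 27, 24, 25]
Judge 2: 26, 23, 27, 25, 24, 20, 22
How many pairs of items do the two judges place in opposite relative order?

Assign each item its position (1..7) in the first ordering, then rewrite the second ordering as that position sequence:
positions: 23→1, 20→2, 22→3, 26→4, 27→5, 24→6, 25→7
second ordering as positions: [4, 1, 5, 7, 6, 2, 3]
Discordant pairs = inversions in this position sequence.
4: 1, 2, 3 → 3
1: 0
5: 2, 3 → 2
7: 6, 2, 3 → 3
6: 2, 3 → 2
2: 0
3: 0
Total: 3 + 0 + 2 + 3 + 2 + 0 + 0 = 10

10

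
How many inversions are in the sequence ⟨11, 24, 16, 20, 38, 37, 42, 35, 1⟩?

14

Count, for each position, how many later elements it exceeds:
11 → 1 → 1
24 → 16, 20, 1 → 3
16 → 1 → 1
20 → 1 → 1
38 → 37, 35, 1 → 3
37 → 35, 1 → 2
42 → 35, 1 → 2
35 → 1 → 1
1 → none → 0
Sum: 1 + 3 + 1 + 1 + 3 + 2 + 2 + 1 + 0 = 14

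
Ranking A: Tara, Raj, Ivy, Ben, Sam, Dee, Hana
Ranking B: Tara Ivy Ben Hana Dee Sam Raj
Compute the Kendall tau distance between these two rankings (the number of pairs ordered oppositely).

8 discordant pairs

Assign each item its position (1..7) in the first ordering, then rewrite the second ordering as that position sequence:
positions: Tara→1, Raj→2, Ivy→3, Ben→4, Sam→5, Dee→6, Hana→7
second ordering as positions: [1, 3, 4, 7, 6, 5, 2]
Discordant pairs = inversions in this position sequence.
1: 0
3: 2 → 1
4: 2 → 1
7: 6, 5, 2 → 3
6: 5, 2 → 2
5: 2 → 1
2: 0
Total: 0 + 1 + 1 + 3 + 2 + 1 + 0 = 8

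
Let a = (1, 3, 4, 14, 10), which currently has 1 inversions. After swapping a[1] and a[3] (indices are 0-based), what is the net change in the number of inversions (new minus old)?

Positions 1 and 3 hold 3 and 14; after swapping, the array is [1, 14, 4, 3, 10].
Sweep left to right; for each value list the smaller values that follow it:
1 → none → 0
14 → 4, 3, 10 → 3
4 → 3 → 1
3 → none → 0
10 → none → 0
Sum: 0 + 3 + 1 + 0 + 0 = 4
Change: 4 − 1 = +3

+3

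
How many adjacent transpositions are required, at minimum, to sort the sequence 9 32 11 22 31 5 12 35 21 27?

Each adjacent swap fixes exactly one inversion, so the minimum swap count equals the number of inversions.
Count inversions — for each element, later elements that are smaller:
9: 5 → 1
32: 11, 22, 31, 5, 12, 21, 27 → 7
11: 5 → 1
22: 5, 12, 21 → 3
31: 5, 12, 21, 27 → 4
5: none → 0
12: none → 0
35: 21, 27 → 2
21: none → 0
27: none → 0
Total inversions: 1 + 7 + 1 + 3 + 4 + 0 + 0 + 2 + 0 + 0 = 18

18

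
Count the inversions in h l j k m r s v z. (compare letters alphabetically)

For each element, count later entries that are smaller:
h: 0
l: 2
j: 0
k: 0
m: 0
r: 0
s: 0
v: 0
z: 0
Sum: 0 + 2 + 0 + 0 + 0 + 0 + 0 + 0 + 0 = 2

Inversions: 2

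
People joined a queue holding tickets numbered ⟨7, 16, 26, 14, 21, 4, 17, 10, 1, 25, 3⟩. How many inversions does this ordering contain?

33 inversions

Element-by-element contributions:
7 → 4, 1, 3 → 3
16 → 14, 4, 10, 1, 3 → 5
26 → 14, 21, 4, 17, 10, 1, 25, 3 → 8
14 → 4, 10, 1, 3 → 4
21 → 4, 17, 10, 1, 3 → 5
4 → 1, 3 → 2
17 → 10, 1, 3 → 3
10 → 1, 3 → 2
1 → none → 0
25 → 3 → 1
3 → none → 0
Sum: 3 + 5 + 8 + 4 + 5 + 2 + 3 + 2 + 0 + 1 + 0 = 33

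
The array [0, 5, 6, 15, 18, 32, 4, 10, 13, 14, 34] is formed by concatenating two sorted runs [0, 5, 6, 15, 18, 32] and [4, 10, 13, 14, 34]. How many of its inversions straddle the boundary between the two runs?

Take each right-half value and tally the left-half values above it:
r = 4: 5, 6, 15, 18, 32 → 5
r = 10: 15, 18, 32 → 3
r = 13: 15, 18, 32 → 3
r = 14: 15, 18, 32 → 3
r = 34: none → 0
Cross-inversions: 5 + 3 + 3 + 3 + 0 = 14

14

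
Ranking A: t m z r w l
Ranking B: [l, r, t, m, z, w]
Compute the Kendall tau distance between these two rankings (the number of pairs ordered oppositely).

8 discordant pairs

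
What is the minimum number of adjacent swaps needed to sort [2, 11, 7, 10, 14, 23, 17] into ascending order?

Minimum adjacent swaps = number of inversions (each swap of adjacent out-of-order elements removes one inversion and no swap can remove more).
Count inversions — for each element, later elements that are smaller:
2: none → 0
11: 7, 10 → 2
7: none → 0
10: none → 0
14: none → 0
23: 17 → 1
17: none → 0
Total inversions: 0 + 2 + 0 + 0 + 0 + 1 + 0 = 3

3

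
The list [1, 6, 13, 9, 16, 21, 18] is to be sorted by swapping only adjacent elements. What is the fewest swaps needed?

Minimum adjacent swaps = number of inversions (each swap of adjacent out-of-order elements removes one inversion and no swap can remove more).
Count inversions — for each element, later elements that are smaller:
1: none → 0
6: none → 0
13: 9 → 1
9: none → 0
16: none → 0
21: 18 → 1
18: none → 0
Total inversions: 0 + 0 + 1 + 0 + 0 + 1 + 0 = 2

2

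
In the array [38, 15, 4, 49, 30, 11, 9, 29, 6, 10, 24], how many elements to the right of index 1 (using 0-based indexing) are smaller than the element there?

5 such elements

The element at index 1 is 15.
Elements after it: 4, 49, 30, 11, 9, 29, 6, 10, 24
Those smaller than 15: 4, 11, 9, 6, 10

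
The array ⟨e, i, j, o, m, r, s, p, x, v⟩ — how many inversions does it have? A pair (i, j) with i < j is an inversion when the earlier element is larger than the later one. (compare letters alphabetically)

There are 4 inversions.

For each element, count later entries that are smaller:
e: 0
i: 0
j: 0
o: 1
m: 0
r: 1
s: 1
p: 0
x: 1
v: 0
Sum: 0 + 0 + 0 + 1 + 0 + 1 + 1 + 0 + 1 + 0 = 4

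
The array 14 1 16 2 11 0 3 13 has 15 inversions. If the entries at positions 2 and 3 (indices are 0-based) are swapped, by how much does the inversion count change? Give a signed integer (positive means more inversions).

-1

Positions 2 and 3 hold 16 and 2; after swapping, the array is [14, 1, 2, 16, 11, 0, 3, 13].
For each element, count later entries that are smaller:
14 → 1, 2, 11, 0, 3, 13 → 6
1 → 0 → 1
2 → 0 → 1
16 → 11, 0, 3, 13 → 4
11 → 0, 3 → 2
0 → none → 0
3 → none → 0
13 → none → 0
Sum: 6 + 1 + 1 + 4 + 2 + 0 + 0 + 0 = 14
Change: 14 − 15 = -1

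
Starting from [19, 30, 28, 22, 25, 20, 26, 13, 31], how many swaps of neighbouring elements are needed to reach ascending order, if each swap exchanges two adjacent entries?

There are 18 adjacent swaps.

The minimum number of adjacent swaps to sort an array equals its inversion count, since every such swap removes exactly one inversion.
Count inversions — for each element, later elements that are smaller:
19: 13 → 1
30: 28, 22, 25, 20, 26, 13 → 6
28: 22, 25, 20, 26, 13 → 5
22: 20, 13 → 2
25: 20, 13 → 2
20: 13 → 1
26: 13 → 1
13: none → 0
31: none → 0
Total inversions: 1 + 6 + 5 + 2 + 2 + 1 + 1 + 0 + 0 = 18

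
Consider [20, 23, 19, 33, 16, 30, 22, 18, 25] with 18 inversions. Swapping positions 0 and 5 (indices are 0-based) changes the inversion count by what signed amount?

+3

Positions 0 and 5 hold 20 and 30; after swapping, the array is [30, 23, 19, 33, 16, 20, 22, 18, 25].
Count, for each position, how many later elements it exceeds:
30: 7
23: 5
19: 2
33: 5
16: 0
20: 1
22: 1
18: 0
25: 0
Sum: 7 + 5 + 2 + 5 + 0 + 1 + 1 + 0 + 0 = 21
Change: 21 − 18 = +3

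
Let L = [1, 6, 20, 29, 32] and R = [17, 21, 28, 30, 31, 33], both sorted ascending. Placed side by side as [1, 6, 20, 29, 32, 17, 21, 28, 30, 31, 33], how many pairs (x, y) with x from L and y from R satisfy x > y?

For each element r of the right run, count left-run elements greater than r:
r = 17: 20, 29, 32 → 3
r = 21: 29, 32 → 2
r = 28: 29, 32 → 2
r = 30: 32 → 1
r = 31: 32 → 1
r = 33: none → 0
Cross-inversions: 3 + 2 + 2 + 1 + 1 + 0 = 9

9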